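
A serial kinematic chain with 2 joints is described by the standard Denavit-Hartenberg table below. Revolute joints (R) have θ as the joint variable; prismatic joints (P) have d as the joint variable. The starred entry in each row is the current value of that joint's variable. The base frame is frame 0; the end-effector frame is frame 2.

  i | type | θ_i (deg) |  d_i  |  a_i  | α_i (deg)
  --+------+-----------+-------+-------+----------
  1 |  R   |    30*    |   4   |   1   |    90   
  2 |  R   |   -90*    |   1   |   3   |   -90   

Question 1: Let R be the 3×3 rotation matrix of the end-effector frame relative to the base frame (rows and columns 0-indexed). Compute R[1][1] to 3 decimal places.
0.866

End-effector y-axis (col 1 of R) = (-0.5000,0.8660,-0.0000)
R[1][1] = 0.8660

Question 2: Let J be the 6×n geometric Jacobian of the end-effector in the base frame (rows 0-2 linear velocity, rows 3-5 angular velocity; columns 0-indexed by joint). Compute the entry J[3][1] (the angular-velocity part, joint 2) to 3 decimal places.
axis z_1 = (0.5000,-0.8660,0.0000); lever o_n−o_1 = (0.5000,-0.8660,-3.0000)
cross product → J_v[:, 1] = (2.5981,1.5000,0.0000)
J_ω[:, 1] = z_1
entry J[3][1] = 0.5000

0.500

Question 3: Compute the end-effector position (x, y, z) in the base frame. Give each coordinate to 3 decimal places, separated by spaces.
after link 1: o_1 = (0.8660, 0.5000, 4.0000)
after link 2: o_2 = (1.3660, -0.3660, 1.0000)

1.366 -0.366 1.000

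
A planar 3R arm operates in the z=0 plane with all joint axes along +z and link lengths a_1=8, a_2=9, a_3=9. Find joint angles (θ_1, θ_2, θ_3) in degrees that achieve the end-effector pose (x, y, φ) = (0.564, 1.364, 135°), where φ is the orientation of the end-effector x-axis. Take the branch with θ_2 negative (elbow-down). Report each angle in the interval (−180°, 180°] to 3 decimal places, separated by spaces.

wrist centre = target − a_3·(cos φ, sin φ) = (6.9280, -5.0000)
cos θ_2 = (72.9963−8²−9²)/(2·8·9) = -0.5000; θ_2 = -120.0017° (elbow-down)
β = atan2(-5.0000,6.9280) = -35.8183°; ψ = atan2(-7.7941,3.4998) = -65.8186°
θ_1 = β − ψ = 30.0003°
θ_3 = φ − θ_1 − θ_2 = -134.9986° (wrapped to (-180°,180°])

30.000 -120.002 -134.999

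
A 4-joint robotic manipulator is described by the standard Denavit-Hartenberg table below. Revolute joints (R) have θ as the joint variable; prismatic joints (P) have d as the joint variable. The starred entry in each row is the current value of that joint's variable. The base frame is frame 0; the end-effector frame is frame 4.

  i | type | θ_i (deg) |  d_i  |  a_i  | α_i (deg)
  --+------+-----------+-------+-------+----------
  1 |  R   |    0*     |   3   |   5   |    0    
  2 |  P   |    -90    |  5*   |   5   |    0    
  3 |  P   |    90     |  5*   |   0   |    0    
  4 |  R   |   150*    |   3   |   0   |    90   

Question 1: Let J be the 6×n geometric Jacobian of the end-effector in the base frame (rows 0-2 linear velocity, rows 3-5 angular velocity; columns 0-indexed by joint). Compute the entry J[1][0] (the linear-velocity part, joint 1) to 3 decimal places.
axis z_0 = ẑ; lever o_n−o_0 = (5.0000,-5.0000,16.0000)
cross product → J_v[:, 0] = (5.0000,5.0000,-0.0000)
J_ω[:, 0] = z_0
entry J[1][0] = 5.0000

5.000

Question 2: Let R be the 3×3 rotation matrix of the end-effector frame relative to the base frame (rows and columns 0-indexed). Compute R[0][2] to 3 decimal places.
0.500

End-effector z-axis (col 2 of R) = (0.5000,0.8660,0.0000)
R[0][2] = 0.5000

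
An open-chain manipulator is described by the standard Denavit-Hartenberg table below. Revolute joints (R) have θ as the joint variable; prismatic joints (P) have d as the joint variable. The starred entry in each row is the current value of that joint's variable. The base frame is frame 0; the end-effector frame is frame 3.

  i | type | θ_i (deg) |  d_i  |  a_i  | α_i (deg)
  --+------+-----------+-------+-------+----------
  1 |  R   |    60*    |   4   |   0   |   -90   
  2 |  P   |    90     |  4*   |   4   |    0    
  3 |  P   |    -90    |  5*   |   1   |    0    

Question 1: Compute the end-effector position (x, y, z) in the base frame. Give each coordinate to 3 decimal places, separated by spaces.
-7.294 5.366 0.000

after link 1: o_1 = (0.0000, 0.0000, 4.0000)
after link 2: o_2 = (-3.4641, 2.0000, 0.0000)
after link 3: o_3 = (-7.2942, 5.3660, 0.0000)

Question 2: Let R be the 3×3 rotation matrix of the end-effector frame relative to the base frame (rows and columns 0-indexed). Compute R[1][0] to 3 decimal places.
0.866

End-effector x-axis (col 0 of R) = (0.5000,0.8660,0.0000)
R[1][0] = 0.8660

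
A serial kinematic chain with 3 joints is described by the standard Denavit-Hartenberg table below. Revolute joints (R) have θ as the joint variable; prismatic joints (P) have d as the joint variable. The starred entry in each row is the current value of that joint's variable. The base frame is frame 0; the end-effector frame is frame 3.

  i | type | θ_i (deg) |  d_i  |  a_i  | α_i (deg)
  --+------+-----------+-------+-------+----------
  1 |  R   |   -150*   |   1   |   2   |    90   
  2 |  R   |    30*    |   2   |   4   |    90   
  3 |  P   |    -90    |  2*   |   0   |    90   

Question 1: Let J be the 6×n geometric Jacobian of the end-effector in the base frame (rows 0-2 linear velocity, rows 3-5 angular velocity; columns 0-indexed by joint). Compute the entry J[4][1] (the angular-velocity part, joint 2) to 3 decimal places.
0.866

axis z_1 = (-0.5000,0.8660,0.0000); lever o_n−o_1 = (-4.8660,-0.5000,0.2679)
cross product → J_v[:, 1] = (0.2321,0.1340,4.4641)
J_ω[:, 1] = z_1
entry J[4][1] = 0.8660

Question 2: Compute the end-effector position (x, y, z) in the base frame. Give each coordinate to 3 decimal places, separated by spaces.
-6.598 -1.500 1.268

after link 1: o_1 = (-1.7321, -1.0000, 1.0000)
after link 2: o_2 = (-5.7321, -1.0000, 3.0000)
after link 3: o_3 = (-6.5981, -1.5000, 1.2679)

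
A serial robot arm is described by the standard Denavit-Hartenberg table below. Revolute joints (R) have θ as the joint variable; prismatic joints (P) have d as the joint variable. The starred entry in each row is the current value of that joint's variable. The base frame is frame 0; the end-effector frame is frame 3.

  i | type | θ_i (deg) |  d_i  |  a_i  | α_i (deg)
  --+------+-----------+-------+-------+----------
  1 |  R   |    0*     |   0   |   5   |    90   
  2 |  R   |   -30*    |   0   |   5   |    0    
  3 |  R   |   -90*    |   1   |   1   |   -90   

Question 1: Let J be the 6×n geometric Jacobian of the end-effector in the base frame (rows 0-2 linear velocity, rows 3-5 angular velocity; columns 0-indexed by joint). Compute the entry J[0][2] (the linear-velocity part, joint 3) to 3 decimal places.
axis z_2 = (0.0000,-1.0000,0.0000); lever o_n−o_2 = (-0.5000,-1.0000,-0.8660)
cross product → J_v[:, 2] = (0.8660,-0.0000,-0.5000)
J_ω[:, 2] = z_2
entry J[0][2] = 0.8660

0.866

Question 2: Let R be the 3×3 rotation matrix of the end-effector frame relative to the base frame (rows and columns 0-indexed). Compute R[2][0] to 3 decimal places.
End-effector x-axis (col 0 of R) = (-0.5000,-0.0000,-0.8660)
R[2][0] = -0.8660

-0.866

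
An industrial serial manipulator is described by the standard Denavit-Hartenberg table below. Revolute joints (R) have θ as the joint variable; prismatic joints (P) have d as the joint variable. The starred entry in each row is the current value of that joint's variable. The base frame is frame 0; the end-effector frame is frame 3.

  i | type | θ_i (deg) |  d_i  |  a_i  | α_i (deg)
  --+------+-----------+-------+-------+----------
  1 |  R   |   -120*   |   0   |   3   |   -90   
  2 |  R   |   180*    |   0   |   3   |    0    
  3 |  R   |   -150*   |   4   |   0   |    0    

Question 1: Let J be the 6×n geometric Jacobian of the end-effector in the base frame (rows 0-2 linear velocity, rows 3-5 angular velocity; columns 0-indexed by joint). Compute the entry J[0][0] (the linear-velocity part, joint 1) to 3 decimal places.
axis z_0 = ẑ; lever o_n−o_0 = (3.4641,-2.0000,-0.0000)
cross product → J_v[:, 0] = (2.0000,3.4641,-0.0000)
J_ω[:, 0] = z_0
entry J[0][0] = 2.0000

2.000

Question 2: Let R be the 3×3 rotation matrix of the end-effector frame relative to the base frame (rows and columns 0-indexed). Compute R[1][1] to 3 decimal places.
0.433

End-effector y-axis (col 1 of R) = (0.2500,0.4330,-0.8660)
R[1][1] = 0.4330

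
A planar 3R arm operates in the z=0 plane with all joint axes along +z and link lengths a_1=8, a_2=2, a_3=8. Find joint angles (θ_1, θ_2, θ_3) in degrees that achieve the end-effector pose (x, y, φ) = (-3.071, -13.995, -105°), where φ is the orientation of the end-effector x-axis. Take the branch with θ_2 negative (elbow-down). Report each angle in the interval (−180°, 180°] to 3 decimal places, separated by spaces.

-90.008 -150.013 135.020

wrist centre = target − a_3·(cos φ, sin φ) = (-1.0004, -6.2676)
cos θ_2 = (40.2836−8²−2²)/(2·8·2) = -0.8661; θ_2 = -150.0128° (elbow-down)
β = atan2(-6.2676,-1.0004) = -99.0692°; ψ = atan2(-0.9996,6.2677) = -9.0616°
θ_1 = β − ψ = -90.0076°
θ_3 = φ − θ_1 − θ_2 = 135.0204° (wrapped to (-180°,180°])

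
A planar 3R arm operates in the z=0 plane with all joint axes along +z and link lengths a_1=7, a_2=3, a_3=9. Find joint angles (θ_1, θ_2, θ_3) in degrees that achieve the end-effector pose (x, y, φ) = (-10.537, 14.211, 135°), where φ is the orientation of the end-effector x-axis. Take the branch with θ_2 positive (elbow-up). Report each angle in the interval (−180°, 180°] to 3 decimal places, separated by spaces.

101.004 60.015 -26.019

wrist centre = target − a_3·(cos φ, sin φ) = (-4.1730, 7.8470)
cos θ_2 = (78.9903−7²−3²)/(2·7·3) = 0.4998; θ_2 = 60.0153° (elbow-up)
β = atan2(7.8470,-4.1730) = 118.0040°; ψ = atan2(2.5985,8.4993) = 16.9999°
θ_1 = β − ψ = 101.0041°
θ_3 = φ − θ_1 − θ_2 = -26.0194° (wrapped to (-180°,180°])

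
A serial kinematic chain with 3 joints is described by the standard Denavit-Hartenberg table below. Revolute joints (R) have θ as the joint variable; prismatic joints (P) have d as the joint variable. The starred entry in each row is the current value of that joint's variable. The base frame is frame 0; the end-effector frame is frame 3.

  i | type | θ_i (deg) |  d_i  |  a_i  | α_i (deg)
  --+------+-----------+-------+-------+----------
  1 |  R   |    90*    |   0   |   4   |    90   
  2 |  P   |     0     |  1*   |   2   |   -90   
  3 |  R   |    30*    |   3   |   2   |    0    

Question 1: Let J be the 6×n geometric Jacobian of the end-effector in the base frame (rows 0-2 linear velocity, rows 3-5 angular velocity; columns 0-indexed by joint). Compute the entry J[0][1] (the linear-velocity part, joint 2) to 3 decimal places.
1.000

prismatic axis z_1 = (1.0000,-0.0000,0.0000)
J_v[:, 1] = z_1; J_ω[:, 1] = (0,0,0)
entry J[0][1] = 1.0000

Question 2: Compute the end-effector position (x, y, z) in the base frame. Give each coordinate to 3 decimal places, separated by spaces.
0.000 7.732 3.000

after link 1: o_1 = (0.0000, 4.0000, 0.0000)
after link 2: o_2 = (1.0000, 6.0000, 0.0000)
after link 3: o_3 = (0.0000, 7.7321, 3.0000)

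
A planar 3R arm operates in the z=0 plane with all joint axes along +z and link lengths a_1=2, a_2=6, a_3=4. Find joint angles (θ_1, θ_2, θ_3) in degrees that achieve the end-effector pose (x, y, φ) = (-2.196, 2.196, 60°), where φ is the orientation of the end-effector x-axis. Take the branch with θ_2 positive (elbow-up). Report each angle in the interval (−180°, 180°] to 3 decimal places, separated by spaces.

wrist centre = target − a_3·(cos φ, sin φ) = (-4.1960, -1.2681)
cos θ_2 = (19.2145−2²−6²)/(2·2·6) = -0.8661; θ_2 = 150.0043° (elbow-up)
β = atan2(-1.2681,-4.1960) = -163.1843°; ψ = atan2(2.9996,-3.1964) = 136.8189°
θ_1 = β − ψ = -300.0032°
θ_3 = φ − θ_1 − θ_2 = -150.0011° (wrapped to (-180°,180°])

59.997 150.004 -150.001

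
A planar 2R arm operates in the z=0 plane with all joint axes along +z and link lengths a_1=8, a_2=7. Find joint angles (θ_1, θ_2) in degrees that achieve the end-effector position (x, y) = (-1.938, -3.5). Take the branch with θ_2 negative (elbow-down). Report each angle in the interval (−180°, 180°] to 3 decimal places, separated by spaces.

-57.946 -149.999

cos θ_2 = (16.0058−8²−7²)/(2·8·7) = -0.8660; θ_2 = -149.9993° (elbow-down)
β = atan2(-3.5000,-1.9380) = -118.9739°; ψ = atan2(-3.5001,1.9379) = -61.0283°
θ_1 = β − ψ = -57.9456°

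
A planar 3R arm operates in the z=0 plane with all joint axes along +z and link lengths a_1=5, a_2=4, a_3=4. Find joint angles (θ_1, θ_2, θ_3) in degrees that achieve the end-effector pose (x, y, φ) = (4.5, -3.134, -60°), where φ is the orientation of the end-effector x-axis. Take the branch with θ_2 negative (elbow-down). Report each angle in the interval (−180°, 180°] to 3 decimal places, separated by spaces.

wrist centre = target − a_3·(cos φ, sin φ) = (2.5000, 0.3301)
cos θ_2 = (6.3590−5²−4²)/(2·5·4) = -0.8660; θ_2 = -150.0000° (elbow-down)
β = atan2(0.3301,2.5000) = 7.5219°; ψ = atan2(-2.0000,1.5359) = -52.4776°
θ_1 = β − ψ = 59.9994°
θ_3 = φ − θ_1 − θ_2 = 30.0006° (wrapped to (-180°,180°])

59.999 -150.000 30.001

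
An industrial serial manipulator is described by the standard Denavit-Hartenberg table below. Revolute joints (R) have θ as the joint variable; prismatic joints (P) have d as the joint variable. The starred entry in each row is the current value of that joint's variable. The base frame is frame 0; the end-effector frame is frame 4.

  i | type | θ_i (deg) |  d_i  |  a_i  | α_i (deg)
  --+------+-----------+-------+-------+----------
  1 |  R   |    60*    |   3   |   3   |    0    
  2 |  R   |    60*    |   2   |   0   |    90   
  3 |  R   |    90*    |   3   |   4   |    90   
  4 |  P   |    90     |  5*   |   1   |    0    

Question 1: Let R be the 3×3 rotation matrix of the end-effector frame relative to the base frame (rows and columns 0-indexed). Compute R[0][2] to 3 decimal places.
-0.500

End-effector z-axis (col 2 of R) = (-0.5000,0.8660,-0.0000)
R[0][2] = -0.5000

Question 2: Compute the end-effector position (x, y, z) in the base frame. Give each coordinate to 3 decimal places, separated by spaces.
after link 1: o_1 = (1.5000, 2.5981, 3.0000)
after link 2: o_2 = (1.5000, 2.5981, 5.0000)
after link 3: o_3 = (4.0981, 4.0981, 9.0000)
after link 4: o_4 = (2.4641, 8.9282, 9.0000)

2.464 8.928 9.000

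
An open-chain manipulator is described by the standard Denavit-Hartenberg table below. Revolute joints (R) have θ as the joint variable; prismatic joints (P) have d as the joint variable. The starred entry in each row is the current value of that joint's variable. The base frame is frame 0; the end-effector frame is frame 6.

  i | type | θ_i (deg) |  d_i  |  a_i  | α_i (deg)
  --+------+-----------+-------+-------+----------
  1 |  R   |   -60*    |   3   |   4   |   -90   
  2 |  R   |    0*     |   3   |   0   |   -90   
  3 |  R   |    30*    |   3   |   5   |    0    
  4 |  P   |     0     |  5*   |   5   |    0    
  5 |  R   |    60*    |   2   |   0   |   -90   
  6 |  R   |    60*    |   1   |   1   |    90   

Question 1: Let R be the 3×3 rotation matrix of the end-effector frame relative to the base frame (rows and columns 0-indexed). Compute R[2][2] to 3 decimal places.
End-effector z-axis (col 2 of R) = (-0.7500,-0.4330,-0.5000)
R[2][2] = -0.5000

-0.500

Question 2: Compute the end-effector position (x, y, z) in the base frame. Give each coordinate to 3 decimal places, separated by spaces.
after link 1: o_1 = (2.0000, -3.4641, 3.0000)
after link 2: o_2 = (4.5981, -1.9641, 3.0000)
after link 3: o_3 = (4.5981, -6.9641, -0.0000)
after link 4: o_4 = (4.5981, -11.9641, -5.0000)
after link 5: o_5 = (4.5981, -11.9641, -7.0000)
after link 6: o_6 = (3.6651, -11.3481, -6.1340)

3.665 -11.348 -6.134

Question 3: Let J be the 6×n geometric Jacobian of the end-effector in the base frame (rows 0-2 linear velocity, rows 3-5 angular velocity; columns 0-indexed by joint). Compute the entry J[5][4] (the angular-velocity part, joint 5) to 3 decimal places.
axis z_4 = (0.0000,0.0000,-1.0000); lever o_n−o_4 = (-0.9330,0.6160,-1.1340)
cross product → J_v[:, 4] = (0.6160,0.9330,0.0000)
J_ω[:, 4] = z_4
entry J[5][4] = -1.0000

-1.000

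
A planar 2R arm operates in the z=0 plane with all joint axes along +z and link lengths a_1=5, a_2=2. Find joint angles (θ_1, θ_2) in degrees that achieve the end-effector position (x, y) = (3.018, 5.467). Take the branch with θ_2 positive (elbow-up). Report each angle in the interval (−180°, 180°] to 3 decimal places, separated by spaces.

cos θ_2 = (38.9964−5²−2²)/(2·5·2) = 0.4998; θ_2 = 60.0119° (elbow-up)
β = atan2(5.4670,3.0180) = 61.0996°; ψ = atan2(1.7323,5.9996) = 16.1049°
θ_1 = β − ψ = 44.9947°

44.995 60.012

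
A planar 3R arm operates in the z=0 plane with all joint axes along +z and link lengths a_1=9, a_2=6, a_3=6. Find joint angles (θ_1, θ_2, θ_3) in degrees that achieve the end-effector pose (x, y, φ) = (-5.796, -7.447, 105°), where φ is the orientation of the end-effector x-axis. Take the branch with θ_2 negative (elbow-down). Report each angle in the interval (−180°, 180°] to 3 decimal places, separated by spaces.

-90.002 -44.999 -119.999

wrist centre = target − a_3·(cos φ, sin φ) = (-4.2431, -13.2426)
cos θ_2 = (193.3690−9²−6²)/(2·9·6) = 0.7071; θ_2 = -44.9989° (elbow-down)
β = atan2(-13.2426,-4.2431) = -107.7661°; ψ = atan2(-4.2426,13.2427) = -17.7638°
θ_1 = β − ψ = -90.0023°
θ_3 = φ − θ_1 − θ_2 = -119.9988° (wrapped to (-180°,180°])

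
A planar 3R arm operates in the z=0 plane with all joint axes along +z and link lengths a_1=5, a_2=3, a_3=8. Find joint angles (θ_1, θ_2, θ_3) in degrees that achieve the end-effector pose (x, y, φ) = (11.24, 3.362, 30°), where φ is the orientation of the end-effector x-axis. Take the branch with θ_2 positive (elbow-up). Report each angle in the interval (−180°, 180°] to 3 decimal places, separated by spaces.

-45.004 120.003 -44.999

wrist centre = target − a_3·(cos φ, sin φ) = (4.3118, -0.6380)
cos θ_2 = (18.9986−5²−3²)/(2·5·3) = -0.5000; θ_2 = 120.0030° (elbow-up)
β = atan2(-0.6380,4.3118) = -8.4168°; ψ = atan2(2.5980,3.4999) = 36.5870°
θ_1 = β − ψ = -45.0038°
θ_3 = φ − θ_1 − θ_2 = -44.9992° (wrapped to (-180°,180°])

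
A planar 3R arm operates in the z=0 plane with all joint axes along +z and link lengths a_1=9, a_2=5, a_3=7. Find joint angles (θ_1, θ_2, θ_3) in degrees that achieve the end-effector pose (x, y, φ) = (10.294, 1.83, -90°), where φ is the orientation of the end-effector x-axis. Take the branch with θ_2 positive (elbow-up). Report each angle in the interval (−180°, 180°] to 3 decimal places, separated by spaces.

29.997 30.009 -150.006

wrist centre = target − a_3·(cos φ, sin φ) = (10.2940, 8.8300)
cos θ_2 = (183.9353−9²−5²)/(2·9·5) = 0.8659; θ_2 = 30.0088° (elbow-up)
β = atan2(8.8300,10.2940) = 40.6224°; ψ = atan2(2.5007,13.3297) = 10.6252°
θ_1 = β − ψ = 29.9971°
θ_3 = φ − θ_1 − θ_2 = -150.0060° (wrapped to (-180°,180°])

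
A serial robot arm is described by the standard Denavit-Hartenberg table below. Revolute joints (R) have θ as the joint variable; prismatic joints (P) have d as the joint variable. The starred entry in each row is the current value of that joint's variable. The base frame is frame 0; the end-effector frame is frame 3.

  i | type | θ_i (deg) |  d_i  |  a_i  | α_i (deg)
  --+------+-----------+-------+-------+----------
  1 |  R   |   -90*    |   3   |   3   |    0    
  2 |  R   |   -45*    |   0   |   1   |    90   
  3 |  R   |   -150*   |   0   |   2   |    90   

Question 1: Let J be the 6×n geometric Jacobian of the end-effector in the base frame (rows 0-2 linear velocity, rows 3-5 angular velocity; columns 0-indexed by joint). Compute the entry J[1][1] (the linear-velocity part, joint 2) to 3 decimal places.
axis z_1 = (0.0000,0.0000,1.0000); lever o_n−o_1 = (0.5176,0.5176,-1.0000)
cross product → J_v[:, 1] = (-0.5176,0.5176,0.0000)
J_ω[:, 1] = z_1
entry J[1][1] = 0.5176

0.518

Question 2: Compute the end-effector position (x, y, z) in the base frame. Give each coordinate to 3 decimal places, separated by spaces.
after link 1: o_1 = (0.0000, -3.0000, 3.0000)
after link 2: o_2 = (-0.7071, -3.7071, 3.0000)
after link 3: o_3 = (0.5176, -2.4824, 2.0000)

0.518 -2.482 2.000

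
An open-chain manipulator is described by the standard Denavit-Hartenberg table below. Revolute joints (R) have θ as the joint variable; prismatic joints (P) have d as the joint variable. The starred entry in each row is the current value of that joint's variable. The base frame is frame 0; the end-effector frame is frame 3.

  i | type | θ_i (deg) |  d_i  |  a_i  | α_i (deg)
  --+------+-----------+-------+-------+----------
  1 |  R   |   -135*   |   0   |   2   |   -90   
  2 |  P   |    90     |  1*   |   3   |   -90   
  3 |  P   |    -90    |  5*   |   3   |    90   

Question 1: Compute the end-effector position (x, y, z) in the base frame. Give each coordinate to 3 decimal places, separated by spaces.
after link 1: o_1 = (-1.4142, -1.4142, 0.0000)
after link 2: o_2 = (-0.7071, -2.1213, -3.0000)
after link 3: o_3 = (4.9497, -0.7071, -3.0000)

4.950 -0.707 -3.000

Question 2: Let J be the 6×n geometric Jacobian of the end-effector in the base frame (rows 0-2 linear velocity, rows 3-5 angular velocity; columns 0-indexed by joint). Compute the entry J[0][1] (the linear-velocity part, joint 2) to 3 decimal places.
0.707

prismatic axis z_1 = (0.7071,-0.7071,0.0000)
J_v[:, 1] = z_1; J_ω[:, 1] = (0,0,0)
entry J[0][1] = 0.7071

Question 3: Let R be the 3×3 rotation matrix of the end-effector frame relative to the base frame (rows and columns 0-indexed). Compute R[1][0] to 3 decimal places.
End-effector x-axis (col 0 of R) = (0.7071,-0.7071,0.0000)
R[1][0] = -0.7071

-0.707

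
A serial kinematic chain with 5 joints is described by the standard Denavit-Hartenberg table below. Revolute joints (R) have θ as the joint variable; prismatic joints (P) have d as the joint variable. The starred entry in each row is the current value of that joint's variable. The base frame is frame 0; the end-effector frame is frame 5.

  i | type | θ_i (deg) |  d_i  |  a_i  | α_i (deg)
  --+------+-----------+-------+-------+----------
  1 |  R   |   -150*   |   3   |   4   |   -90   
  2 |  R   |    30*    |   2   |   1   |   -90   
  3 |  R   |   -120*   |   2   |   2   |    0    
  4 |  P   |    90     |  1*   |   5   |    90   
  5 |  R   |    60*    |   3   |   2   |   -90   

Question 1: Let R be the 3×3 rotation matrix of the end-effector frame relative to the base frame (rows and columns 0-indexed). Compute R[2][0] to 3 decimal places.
End-effector x-axis (col 0 of R) = (0.1752,-0.1875,-0.9665)
R[2][0] = -0.9665

-0.967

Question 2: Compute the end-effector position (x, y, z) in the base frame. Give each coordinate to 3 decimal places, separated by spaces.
0.478 -10.498 -2.946

after link 1: o_1 = (-3.4641, -2.0000, 3.0000)
after link 2: o_2 = (-3.2141, -4.1651, 2.5000)
after link 3: o_3 = (-0.7321, -4.7321, 1.2679)
after link 4: o_4 = (-2.2966, -8.5221, -1.7631)
after link 5: o_5 = (0.4779, -10.4976, -2.9462)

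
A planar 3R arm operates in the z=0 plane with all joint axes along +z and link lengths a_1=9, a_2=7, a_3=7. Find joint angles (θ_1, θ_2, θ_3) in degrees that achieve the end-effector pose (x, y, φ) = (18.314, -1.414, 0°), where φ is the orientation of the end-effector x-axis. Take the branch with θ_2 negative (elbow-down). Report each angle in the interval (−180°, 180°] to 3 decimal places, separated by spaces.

wrist centre = target − a_3·(cos φ, sin φ) = (11.3140, -1.4140)
cos θ_2 = (130.0060−9²−7²)/(2·9·7) = 0.0000; θ_2 = -89.9973° (elbow-down)
β = atan2(-1.4140,11.3140) = -7.1238°; ψ = atan2(-7.0000,9.0003) = -37.8740°
θ_1 = β − ψ = 30.7502°
θ_3 = φ − θ_1 − θ_2 = 59.2471° (wrapped to (-180°,180°])

30.750 -89.997 59.247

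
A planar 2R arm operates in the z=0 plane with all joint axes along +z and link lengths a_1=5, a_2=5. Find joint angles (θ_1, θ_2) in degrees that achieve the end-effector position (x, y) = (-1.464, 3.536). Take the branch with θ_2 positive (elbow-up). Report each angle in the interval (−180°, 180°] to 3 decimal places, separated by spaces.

cos θ_2 = (14.6466−5²−5²)/(2·5·5) = -0.7071; θ_2 = 134.9969° (elbow-up)
β = atan2(3.5360,-1.4640) = 112.4909°; ψ = atan2(3.5357,1.4647) = 67.4984°
θ_1 = β − ψ = 44.9924°

44.992 134.997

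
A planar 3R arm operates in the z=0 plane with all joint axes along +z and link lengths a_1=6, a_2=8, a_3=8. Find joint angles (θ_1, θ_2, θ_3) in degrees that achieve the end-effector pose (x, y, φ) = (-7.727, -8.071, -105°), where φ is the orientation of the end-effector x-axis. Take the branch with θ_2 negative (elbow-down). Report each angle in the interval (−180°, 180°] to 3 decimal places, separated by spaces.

wrist centre = target − a_3·(cos φ, sin φ) = (-5.6564, -0.3436)
cos θ_2 = (32.1135−6²−8²)/(2·6·8) = -0.7072; θ_2 = -135.0036° (elbow-down)
β = atan2(-0.3436,-5.6564) = -176.5239°; ψ = atan2(-5.6565,0.3428) = -86.5321°
θ_1 = β − ψ = -89.9918°
θ_3 = φ − θ_1 − θ_2 = 119.9955° (wrapped to (-180°,180°])

-89.992 -135.004 119.995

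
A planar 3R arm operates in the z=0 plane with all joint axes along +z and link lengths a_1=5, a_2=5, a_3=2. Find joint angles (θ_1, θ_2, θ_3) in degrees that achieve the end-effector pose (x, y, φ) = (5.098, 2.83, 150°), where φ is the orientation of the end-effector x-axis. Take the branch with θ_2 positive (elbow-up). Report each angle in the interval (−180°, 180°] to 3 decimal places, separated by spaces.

wrist centre = target − a_3·(cos φ, sin φ) = (6.8301, 1.8300)
cos θ_2 = (49.9985−5²−5²)/(2·5·5) = -0.0000; θ_2 = 90.0017° (elbow-up)
β = atan2(1.8300,6.8301) = 14.9992°; ψ = atan2(5.0000,4.9998) = 45.0009°
θ_1 = β − ψ = -30.0017°
θ_3 = φ − θ_1 − θ_2 = 90.0000° (wrapped to (-180°,180°])

-30.002 90.002 90.000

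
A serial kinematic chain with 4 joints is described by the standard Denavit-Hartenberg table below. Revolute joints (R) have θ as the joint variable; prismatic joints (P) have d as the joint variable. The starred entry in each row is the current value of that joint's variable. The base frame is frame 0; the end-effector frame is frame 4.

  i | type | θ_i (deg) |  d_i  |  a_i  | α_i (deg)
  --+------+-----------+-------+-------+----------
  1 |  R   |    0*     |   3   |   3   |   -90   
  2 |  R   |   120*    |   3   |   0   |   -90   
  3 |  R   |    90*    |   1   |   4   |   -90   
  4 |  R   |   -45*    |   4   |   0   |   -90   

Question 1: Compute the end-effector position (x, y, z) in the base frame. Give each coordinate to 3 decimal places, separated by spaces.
4.134 -1.000 6.964

after link 1: o_1 = (3.0000, 0.0000, 3.0000)
after link 2: o_2 = (3.0000, 3.0000, 3.0000)
after link 3: o_3 = (2.1340, -1.0000, 3.5000)
after link 4: o_4 = (4.1340, -1.0000, 6.9641)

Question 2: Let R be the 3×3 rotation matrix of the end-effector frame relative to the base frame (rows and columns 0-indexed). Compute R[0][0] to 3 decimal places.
-0.612

End-effector x-axis (col 0 of R) = (-0.6124,-0.7071,0.3536)
R[0][0] = -0.6124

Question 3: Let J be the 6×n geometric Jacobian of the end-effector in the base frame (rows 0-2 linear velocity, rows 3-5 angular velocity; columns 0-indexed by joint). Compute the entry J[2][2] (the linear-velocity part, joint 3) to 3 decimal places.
axis z_2 = (-0.8660,0.0000,0.5000); lever o_n−o_2 = (1.1340,-4.0000,3.9641)
cross product → J_v[:, 2] = (2.0000,4.0000,3.4641)
J_ω[:, 2] = z_2
entry J[2][2] = 3.4641

3.464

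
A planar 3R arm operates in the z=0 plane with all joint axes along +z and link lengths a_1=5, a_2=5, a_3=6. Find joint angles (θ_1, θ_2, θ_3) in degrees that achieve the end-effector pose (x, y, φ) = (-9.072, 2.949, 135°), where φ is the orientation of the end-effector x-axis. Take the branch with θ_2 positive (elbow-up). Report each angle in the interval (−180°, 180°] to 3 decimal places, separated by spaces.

wrist centre = target − a_3·(cos φ, sin φ) = (-4.8294, -1.2936)
cos θ_2 = (24.9962−5²−5²)/(2·5·5) = -0.5001; θ_2 = 120.0050° (elbow-up)
β = atan2(-1.2936,-4.8294) = -165.0042°; ψ = atan2(4.3299,2.4996) = 60.0025°
θ_1 = β − ψ = -225.0067°
θ_3 = φ − θ_1 − θ_2 = -119.9983° (wrapped to (-180°,180°])

134.993 120.005 -119.998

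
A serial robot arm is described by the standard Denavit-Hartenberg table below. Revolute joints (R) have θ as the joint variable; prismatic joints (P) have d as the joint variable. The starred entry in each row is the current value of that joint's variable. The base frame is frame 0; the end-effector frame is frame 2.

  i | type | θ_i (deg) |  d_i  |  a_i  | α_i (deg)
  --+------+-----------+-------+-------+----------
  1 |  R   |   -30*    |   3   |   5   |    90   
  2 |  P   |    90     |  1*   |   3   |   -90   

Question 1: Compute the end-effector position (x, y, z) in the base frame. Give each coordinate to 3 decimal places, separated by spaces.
3.830 -3.366 6.000

after link 1: o_1 = (4.3301, -2.5000, 3.0000)
after link 2: o_2 = (3.8301, -3.3660, 6.0000)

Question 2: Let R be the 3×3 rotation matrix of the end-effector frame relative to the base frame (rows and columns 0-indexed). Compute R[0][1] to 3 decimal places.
0.500

End-effector y-axis (col 1 of R) = (0.5000,0.8660,-0.0000)
R[0][1] = 0.5000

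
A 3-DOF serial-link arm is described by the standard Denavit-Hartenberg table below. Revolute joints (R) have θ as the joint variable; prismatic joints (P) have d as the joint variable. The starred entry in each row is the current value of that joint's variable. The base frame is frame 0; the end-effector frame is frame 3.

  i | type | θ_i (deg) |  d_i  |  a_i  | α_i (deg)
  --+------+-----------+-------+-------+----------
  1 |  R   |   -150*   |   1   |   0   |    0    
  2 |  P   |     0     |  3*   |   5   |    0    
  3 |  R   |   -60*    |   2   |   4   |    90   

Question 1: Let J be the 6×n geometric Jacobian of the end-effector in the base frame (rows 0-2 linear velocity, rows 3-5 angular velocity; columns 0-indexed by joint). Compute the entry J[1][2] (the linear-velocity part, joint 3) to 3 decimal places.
axis z_2 = (0.0000,0.0000,1.0000); lever o_n−o_2 = (-3.4641,2.0000,2.0000)
cross product → J_v[:, 2] = (-2.0000,-3.4641,0.0000)
J_ω[:, 2] = z_2
entry J[1][2] = -3.4641

-3.464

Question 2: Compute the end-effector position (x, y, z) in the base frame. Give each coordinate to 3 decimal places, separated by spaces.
-7.794 -0.500 6.000

after link 1: o_1 = (0.0000, 0.0000, 1.0000)
after link 2: o_2 = (-4.3301, -2.5000, 4.0000)
after link 3: o_3 = (-7.7942, -0.5000, 6.0000)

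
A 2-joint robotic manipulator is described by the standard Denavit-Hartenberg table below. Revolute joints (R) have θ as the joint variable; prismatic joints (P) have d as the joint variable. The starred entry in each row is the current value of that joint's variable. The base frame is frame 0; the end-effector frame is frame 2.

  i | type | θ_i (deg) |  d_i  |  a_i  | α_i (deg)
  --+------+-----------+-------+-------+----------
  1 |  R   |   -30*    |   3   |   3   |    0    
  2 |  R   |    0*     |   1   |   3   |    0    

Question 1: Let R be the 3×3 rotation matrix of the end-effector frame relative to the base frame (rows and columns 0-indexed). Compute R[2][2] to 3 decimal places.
1.000

End-effector z-axis (col 2 of R) = (0.0000,0.0000,1.0000)
R[2][2] = 1.0000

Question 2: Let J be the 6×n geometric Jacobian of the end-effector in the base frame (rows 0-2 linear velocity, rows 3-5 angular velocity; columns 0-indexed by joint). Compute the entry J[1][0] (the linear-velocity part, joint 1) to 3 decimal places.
5.196

axis z_0 = ẑ; lever o_n−o_0 = (5.1962,-3.0000,4.0000)
cross product → J_v[:, 0] = (3.0000,5.1962,-0.0000)
J_ω[:, 0] = z_0
entry J[1][0] = 5.1962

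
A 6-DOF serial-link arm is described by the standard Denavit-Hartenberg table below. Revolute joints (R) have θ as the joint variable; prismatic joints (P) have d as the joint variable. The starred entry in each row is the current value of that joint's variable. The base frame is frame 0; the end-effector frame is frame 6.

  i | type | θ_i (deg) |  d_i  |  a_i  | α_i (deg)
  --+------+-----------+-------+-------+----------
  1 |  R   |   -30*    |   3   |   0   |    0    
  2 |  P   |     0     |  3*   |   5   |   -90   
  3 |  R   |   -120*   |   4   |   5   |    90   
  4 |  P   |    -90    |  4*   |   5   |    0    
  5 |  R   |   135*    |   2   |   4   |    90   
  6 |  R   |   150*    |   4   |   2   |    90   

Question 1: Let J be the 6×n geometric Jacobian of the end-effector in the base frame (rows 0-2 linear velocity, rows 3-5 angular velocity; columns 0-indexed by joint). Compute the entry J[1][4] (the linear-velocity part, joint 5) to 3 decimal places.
axis z_4 = (-0.7500,0.4330,-0.5000); lever o_n−o_4 = (-4.7815,1.3464,2.3383)
cross product → J_v[:, 4] = (1.6857,4.1445,1.0607)
J_ω[:, 4] = z_4
entry J[1][4] = 4.1445

4.145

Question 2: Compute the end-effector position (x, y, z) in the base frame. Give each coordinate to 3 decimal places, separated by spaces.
after link 1: o_1 = (0.0000, 0.0000, 3.0000)
after link 2: o_2 = (4.3301, -2.5000, 6.0000)
after link 3: o_3 = (4.1651, 2.2141, 10.3301)
after link 4: o_4 = (-1.3349, -0.3840, 8.3301)
after link 5: o_5 = (-2.6455, 3.6386, 9.7796)
after link 6: o_6 = (-6.1165, 0.9624, 10.6684)

-6.116 0.962 10.668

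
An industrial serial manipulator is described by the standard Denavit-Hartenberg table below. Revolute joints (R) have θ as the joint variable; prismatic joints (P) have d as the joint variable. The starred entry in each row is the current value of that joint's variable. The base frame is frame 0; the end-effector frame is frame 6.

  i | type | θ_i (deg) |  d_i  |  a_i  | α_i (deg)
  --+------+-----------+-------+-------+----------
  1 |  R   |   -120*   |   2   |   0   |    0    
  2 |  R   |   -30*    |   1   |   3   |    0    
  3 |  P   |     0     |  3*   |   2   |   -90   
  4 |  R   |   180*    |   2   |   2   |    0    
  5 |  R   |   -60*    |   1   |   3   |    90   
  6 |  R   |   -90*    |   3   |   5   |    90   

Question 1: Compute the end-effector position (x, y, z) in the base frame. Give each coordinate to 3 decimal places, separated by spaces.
after link 1: o_1 = (0.0000, 0.0000, 2.0000)
after link 2: o_2 = (-2.5981, -1.5000, 3.0000)
after link 3: o_3 = (-4.3301, -2.5000, 6.0000)
after link 4: o_4 = (-1.5981, -3.2321, 6.0000)
after link 5: o_5 = (0.2010, -3.3481, 3.4019)
after link 6: o_6 = (-4.5490, -0.3170, 1.9019)

-4.549 -0.317 1.902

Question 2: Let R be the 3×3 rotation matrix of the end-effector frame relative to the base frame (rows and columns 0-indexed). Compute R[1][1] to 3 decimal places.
-0.433

End-effector y-axis (col 1 of R) = (-0.7500,-0.4330,-0.5000)
R[1][1] = -0.4330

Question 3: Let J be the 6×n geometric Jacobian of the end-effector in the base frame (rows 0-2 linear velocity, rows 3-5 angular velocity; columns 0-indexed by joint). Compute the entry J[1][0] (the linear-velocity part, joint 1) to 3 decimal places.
axis z_0 = ẑ; lever o_n−o_0 = (-4.5490,-0.3170,1.9019)
cross product → J_v[:, 0] = (0.3170,-4.5490,0.0000)
J_ω[:, 0] = z_0
entry J[1][0] = -4.5490

-4.549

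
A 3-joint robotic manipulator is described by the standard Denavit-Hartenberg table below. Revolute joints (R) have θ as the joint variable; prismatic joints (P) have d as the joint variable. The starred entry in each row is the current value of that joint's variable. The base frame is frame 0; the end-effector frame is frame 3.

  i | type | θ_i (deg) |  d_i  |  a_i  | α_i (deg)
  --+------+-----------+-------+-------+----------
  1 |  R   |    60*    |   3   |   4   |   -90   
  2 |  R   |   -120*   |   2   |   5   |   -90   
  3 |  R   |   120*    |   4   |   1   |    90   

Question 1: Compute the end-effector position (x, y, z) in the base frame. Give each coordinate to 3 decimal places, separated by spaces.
1.625 5.083 8.897

after link 1: o_1 = (2.0000, 3.4641, 3.0000)
after link 2: o_2 = (-0.9821, 2.2990, 7.3301)
after link 3: o_3 = (1.6250, 5.0825, 8.8971)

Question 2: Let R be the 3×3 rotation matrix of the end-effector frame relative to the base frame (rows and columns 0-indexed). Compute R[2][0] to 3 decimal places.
End-effector x-axis (col 0 of R) = (0.8750,-0.2165,-0.4330)
R[2][0] = -0.4330

-0.433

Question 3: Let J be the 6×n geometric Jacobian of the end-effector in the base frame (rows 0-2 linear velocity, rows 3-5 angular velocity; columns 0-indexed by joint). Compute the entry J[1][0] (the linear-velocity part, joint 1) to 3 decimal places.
axis z_0 = ẑ; lever o_n−o_0 = (1.6250,5.0825,8.8971)
cross product → J_v[:, 0] = (-5.0825,1.6250,0.0000)
J_ω[:, 0] = z_0
entry J[1][0] = 1.6250

1.625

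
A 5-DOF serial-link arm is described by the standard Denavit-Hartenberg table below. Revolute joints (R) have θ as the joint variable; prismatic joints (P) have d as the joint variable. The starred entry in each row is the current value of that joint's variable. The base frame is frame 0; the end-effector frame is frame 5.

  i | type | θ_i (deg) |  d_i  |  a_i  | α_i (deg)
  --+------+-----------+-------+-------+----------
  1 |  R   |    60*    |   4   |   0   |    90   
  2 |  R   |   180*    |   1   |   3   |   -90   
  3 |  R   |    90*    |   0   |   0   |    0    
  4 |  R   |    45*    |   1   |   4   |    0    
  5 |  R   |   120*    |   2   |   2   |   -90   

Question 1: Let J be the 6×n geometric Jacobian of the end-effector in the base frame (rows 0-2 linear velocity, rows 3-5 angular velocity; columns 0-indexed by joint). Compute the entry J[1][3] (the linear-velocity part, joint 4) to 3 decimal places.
axis z_3 = (0.0000,-0.0000,-1.0000); lever o_n−o_3 = (0.8966,3.3461,-3.0000)
cross product → J_v[:, 3] = (3.3461,-0.8966,0.0000)
J_ω[:, 3] = z_3
entry J[1][3] = -0.8966

-0.897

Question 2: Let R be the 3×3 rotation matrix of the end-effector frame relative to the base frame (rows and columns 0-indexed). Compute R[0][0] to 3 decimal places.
End-effector x-axis (col 0 of R) = (0.9659,-0.2588,0.0000)
R[0][0] = 0.9659

0.966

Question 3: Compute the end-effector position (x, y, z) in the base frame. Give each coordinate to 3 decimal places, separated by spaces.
0.263 0.248 1.000

after link 1: o_1 = (0.0000, 0.0000, 4.0000)
after link 2: o_2 = (-0.6340, -3.0981, 4.0000)
after link 3: o_3 = (-0.6340, -3.0981, 4.0000)
after link 4: o_4 = (-1.6693, 0.7656, 3.0000)
after link 5: o_5 = (0.2626, 0.2480, 1.0000)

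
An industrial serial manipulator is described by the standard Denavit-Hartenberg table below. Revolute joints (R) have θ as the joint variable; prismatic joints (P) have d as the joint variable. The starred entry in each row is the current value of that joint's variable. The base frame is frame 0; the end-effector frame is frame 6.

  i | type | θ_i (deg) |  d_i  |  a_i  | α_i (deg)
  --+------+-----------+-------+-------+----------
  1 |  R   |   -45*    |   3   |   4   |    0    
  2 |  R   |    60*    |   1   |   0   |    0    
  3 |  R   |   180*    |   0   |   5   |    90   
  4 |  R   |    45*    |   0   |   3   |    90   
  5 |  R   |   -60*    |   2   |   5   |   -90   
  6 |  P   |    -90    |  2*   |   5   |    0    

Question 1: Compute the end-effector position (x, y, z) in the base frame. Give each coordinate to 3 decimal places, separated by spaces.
-10.860 -9.944 4.164

after link 1: o_1 = (2.8284, -2.8284, 3.0000)
after link 2: o_2 = (2.8284, -2.8284, 4.0000)
after link 3: o_3 = (-2.0012, -4.1225, 4.0000)
after link 4: o_4 = (-4.0502, -4.6716, 6.1213)
after link 5: o_5 = (-6.0031, -9.6777, 6.4749)
after link 6: o_6 = (-10.8600, -9.9438, 4.1641)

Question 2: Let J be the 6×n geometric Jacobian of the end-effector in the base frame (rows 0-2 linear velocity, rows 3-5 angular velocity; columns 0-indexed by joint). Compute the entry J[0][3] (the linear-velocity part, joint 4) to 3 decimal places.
0.158

axis z_3 = (-0.2588,0.9659,0.0000); lever o_n−o_3 = (-8.8588,-5.8213,0.1641)
cross product → J_v[:, 3] = (0.1585,0.0425,10.0636)
J_ω[:, 3] = z_3
entry J[0][3] = 0.1585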